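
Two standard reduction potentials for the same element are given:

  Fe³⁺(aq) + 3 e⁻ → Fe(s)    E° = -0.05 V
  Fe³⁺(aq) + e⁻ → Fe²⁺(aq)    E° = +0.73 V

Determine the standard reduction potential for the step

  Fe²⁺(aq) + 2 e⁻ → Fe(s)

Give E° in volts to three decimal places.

Sequential free energies add, so n₃E°₃ = n₁E°₁ + n₂E°₂.
With n₃ = 3, and the known step contributing 1×(+0.73) V, the unknown satisfies 2·E° = 3×(-0.05) − 1×(+0.73) = -0.880.
E° = -0.880 / 2 = -0.440 V.

-0.440 V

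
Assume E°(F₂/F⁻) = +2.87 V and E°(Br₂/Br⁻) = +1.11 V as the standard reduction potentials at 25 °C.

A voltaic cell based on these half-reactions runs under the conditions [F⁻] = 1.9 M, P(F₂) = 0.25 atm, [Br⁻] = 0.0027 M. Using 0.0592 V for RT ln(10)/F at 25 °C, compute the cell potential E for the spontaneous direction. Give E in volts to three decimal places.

F₂/F⁻ is the cathode (higher E°), Br₂/Br⁻ the anode: E°cell = +2.87 − (+1.11) = +1.76 V, n = 2.
Overall: F₂(g) + 2 Br⁻(aq) → 2 F⁻(aq) + Br₂(l)
Q = [F⁻]^2 / (P(F₂)·[Br⁻]^2); log Q = 6.297.
E = E° − (0.0592/n) log Q = +1.76 − (0.0592/2)(6.297) = +1.574 V.

+1.574 V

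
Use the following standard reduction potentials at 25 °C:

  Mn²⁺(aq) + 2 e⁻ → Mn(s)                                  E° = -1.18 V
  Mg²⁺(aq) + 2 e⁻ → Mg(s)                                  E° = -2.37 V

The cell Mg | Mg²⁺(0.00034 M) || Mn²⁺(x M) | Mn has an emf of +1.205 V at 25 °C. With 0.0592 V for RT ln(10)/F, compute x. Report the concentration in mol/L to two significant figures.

0.0011 M

Mn²⁺/Mn is the cathode, Mg²⁺/Mg the anode: E°cell = +1.19 V, n = 2.
Overall reaction: Mn²⁺(aq) + Mg(s) → Mn(s) + Mg²⁺(aq); Q = [Mg²⁺]^1/[Mn²⁺]^1.
From E = E° − (0.0592/n) log Q: log Q = (E° − E)·n/0.0592 = (+1.19 − (+1.205))·2/0.0592 = -0.5068.
So 1·log[Mn²⁺] = 1·log(0.00034) − log Q = -3.4685 − (-0.5068) = -2.9617; [Mn²⁺] = 10^(-2.9617) ≈ 0.0011 M.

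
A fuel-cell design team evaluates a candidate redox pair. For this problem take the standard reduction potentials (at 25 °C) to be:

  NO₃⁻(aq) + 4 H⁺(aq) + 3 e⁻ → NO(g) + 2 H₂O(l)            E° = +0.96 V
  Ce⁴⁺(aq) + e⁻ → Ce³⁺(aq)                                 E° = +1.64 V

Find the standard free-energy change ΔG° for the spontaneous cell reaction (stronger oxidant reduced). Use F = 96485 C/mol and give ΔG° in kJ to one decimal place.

-196.8 kJ

Ce⁴⁺/Ce³⁺ (E° = +1.64 V) is the cathode; NO₃⁻/NO (E° = +0.96 V) is the anode, so E°cell = +0.68 V.
Balancing electrons gives n = 3 (lcm of 1 and 3).
ΔG° = −nFE° = −(3)(96485)(+0.68) = -196,829 J = -196.8 kJ.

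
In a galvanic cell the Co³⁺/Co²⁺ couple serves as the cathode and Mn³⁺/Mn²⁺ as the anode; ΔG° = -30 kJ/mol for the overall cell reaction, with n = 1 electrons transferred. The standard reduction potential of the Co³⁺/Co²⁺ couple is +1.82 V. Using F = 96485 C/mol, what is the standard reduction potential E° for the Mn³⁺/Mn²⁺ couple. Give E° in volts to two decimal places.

+1.51 V

E°cell = −ΔG°/(nF) = −(-30×10³)/((1)(96485)) = +0.311 V.
Since Co³⁺/Co²⁺ is the cathode and Mn³⁺/Mn²⁺ the anode, E°cell = E°(Co³⁺/Co²⁺) − E°(Mn³⁺/Mn²⁺).
So E°(Mn³⁺/Mn²⁺) = E°(Co³⁺/Co²⁺) − E°cell = (+1.82) − (+0.311) = +1.51 V.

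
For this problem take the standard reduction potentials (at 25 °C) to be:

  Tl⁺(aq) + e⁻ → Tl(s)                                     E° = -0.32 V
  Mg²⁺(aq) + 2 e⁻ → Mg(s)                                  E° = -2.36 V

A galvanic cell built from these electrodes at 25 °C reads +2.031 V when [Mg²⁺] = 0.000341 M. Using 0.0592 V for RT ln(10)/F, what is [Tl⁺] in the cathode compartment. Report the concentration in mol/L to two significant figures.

Tl⁺/Tl is the cathode, Mg²⁺/Mg the anode: E°cell = +2.04 V, n = 2.
Overall reaction: 2 Tl⁺(aq) + Mg(s) → 2 Tl(s) + Mg²⁺(aq); Q = [Mg²⁺]^1/[Tl⁺]^2.
From E = E° − (0.0592/n) log Q: log Q = (E° − E)·n/0.0592 = (+2.04 − (+2.031))·2/0.0592 = 0.3041.
So 2·log[Tl⁺] = 1·log(0.000341) − log Q = -3.4672 − (0.3041) = -3.7713; log[Tl⁺] = -3.7713 / 2 = -1.8857; [Tl⁺] = 10^(-1.8857) ≈ 0.013 M.

0.013 M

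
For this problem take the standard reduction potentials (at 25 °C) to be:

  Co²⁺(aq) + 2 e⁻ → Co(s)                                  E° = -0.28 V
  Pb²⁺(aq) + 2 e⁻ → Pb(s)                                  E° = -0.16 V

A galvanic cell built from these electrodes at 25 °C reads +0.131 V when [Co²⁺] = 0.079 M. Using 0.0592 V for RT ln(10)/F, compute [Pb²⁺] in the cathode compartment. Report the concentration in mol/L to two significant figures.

Pb²⁺/Pb is the cathode, Co²⁺/Co the anode: E°cell = +0.12 V, n = 2.
Overall reaction: Pb²⁺(aq) + Co(s) → Pb(s) + Co²⁺(aq); Q = [Co²⁺]^1/[Pb²⁺]^1.
From E = E° − (0.0592/n) log Q: log Q = (E° − E)·n/0.0592 = (+0.12 − (+0.131))·2/0.0592 = -0.3716.
So 1·log[Pb²⁺] = 1·log(0.079) − log Q = -1.1024 − (-0.3716) = -0.7308; [Pb²⁺] = 10^(-0.7308) ≈ 0.19 M.

0.19 M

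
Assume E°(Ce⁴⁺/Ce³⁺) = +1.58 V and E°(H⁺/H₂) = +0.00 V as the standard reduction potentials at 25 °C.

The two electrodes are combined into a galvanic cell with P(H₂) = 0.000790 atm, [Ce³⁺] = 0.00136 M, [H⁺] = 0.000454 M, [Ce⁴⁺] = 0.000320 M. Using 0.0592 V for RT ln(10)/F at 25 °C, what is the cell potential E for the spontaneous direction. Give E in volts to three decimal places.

+1.649 V

Ce⁴⁺/Ce³⁺ is the cathode (higher E°), H⁺/H₂ the anode: E°cell = +1.58 − (+0.00) = +1.58 V, n = 2.
Overall: 2 Ce⁴⁺(aq) + H₂(g) → 2 Ce³⁺(aq) + 2 H⁺(aq)
Q = [Ce³⁺]^2·[H⁺]^2 / ([Ce⁴⁺]^2·P(H₂)); log Q = -2.327.
E = E° − (0.0592/n) log Q = +1.58 − (0.0592/2)(-2.327) = +1.649 V.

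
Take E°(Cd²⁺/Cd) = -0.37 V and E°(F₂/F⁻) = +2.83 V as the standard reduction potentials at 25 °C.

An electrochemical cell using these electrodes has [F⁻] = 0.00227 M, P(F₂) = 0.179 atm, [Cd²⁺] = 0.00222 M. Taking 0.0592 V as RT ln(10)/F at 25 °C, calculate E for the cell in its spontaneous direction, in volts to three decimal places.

F₂/F⁻ is the cathode (higher E°), Cd²⁺/Cd the anode: E°cell = +2.83 − (-0.37) = +3.20 V, n = 2.
Overall: F₂(g) + Cd(s) → 2 F⁻(aq) + Cd²⁺(aq)
Q = [F⁻]^2·[Cd²⁺] / (P(F₂)); log Q = -7.194.
E = E° − (0.0592/n) log Q = +3.20 − (0.0592/2)(-7.194) = +3.413 V.

+3.413 V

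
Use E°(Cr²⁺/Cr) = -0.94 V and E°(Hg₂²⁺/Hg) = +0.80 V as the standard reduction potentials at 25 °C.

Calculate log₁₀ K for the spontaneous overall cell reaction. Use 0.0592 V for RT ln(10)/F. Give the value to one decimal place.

58.8

Cathode: Hg₂²⁺/Hg; anode: Cr²⁺/Cr. E°cell = +1.74 V, n = 2.
log K = nE°cell / 0.0592 = (2)(+1.74) / 0.0592 = 58.8.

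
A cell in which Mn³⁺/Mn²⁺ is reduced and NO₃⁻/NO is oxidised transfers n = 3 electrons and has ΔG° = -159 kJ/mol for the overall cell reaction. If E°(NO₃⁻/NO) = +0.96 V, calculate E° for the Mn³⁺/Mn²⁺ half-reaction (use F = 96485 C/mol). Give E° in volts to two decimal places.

E°cell = −ΔG°/(nF) = −(-159×10³)/((3)(96485)) = +0.549 V.
Since Mn³⁺/Mn²⁺ is the cathode and NO₃⁻/NO the anode, E°cell = E°(Mn³⁺/Mn²⁺) − E°(NO₃⁻/NO).
So E°(Mn³⁺/Mn²⁺) = E°cell + E°(NO₃⁻/NO) = +0.549 + (+0.96) = +1.51 V.

+1.51 V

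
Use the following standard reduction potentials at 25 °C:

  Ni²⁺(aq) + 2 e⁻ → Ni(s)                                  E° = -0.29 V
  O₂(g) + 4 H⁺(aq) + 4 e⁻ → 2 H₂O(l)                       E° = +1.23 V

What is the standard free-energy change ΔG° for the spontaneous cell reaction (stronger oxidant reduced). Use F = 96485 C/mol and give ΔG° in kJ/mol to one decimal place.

O₂/H₂O (E° = +1.23 V) is the cathode; Ni²⁺/Ni (E° = -0.29 V) is the anode, so E°cell = +1.52 V.
Balancing electrons gives n = 4 (lcm of 4 and 2).
ΔG° = −nFE° = −(4)(96485)(+1.52) = -586,629 J = -586.6 kJ/mol.

-586.6 kJ/mol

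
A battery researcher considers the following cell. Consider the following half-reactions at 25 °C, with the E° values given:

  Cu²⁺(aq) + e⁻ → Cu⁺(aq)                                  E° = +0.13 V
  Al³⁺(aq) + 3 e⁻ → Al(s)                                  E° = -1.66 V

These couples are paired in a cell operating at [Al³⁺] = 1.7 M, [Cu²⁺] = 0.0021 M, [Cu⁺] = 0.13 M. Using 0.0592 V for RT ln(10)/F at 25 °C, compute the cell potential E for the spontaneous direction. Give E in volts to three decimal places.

+1.679 V

Cu²⁺/Cu⁺ is the cathode (higher E°), Al³⁺/Al the anode: E°cell = +0.13 − (-1.66) = +1.79 V, n = 3.
Overall: 3 Cu²⁺(aq) + Al(s) → 3 Cu⁺(aq) + Al³⁺(aq)
Q = [Cu⁺]^3·[Al³⁺] / ([Cu²⁺]^3); log Q = 5.606.
E = E° − (0.0592/n) log Q = +1.79 − (0.0592/3)(5.606) = +1.679 V.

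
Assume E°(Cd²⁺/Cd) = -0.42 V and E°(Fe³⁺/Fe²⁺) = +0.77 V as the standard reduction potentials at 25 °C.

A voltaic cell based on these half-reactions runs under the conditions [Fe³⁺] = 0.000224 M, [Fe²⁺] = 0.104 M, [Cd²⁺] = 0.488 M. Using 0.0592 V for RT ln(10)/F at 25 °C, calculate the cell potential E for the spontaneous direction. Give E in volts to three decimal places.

+1.041 V

Fe³⁺/Fe²⁺ is the cathode (higher E°), Cd²⁺/Cd the anode: E°cell = +0.77 − (-0.42) = +1.19 V, n = 2.
Overall: 2 Fe³⁺(aq) + Cd(s) → 2 Fe²⁺(aq) + Cd²⁺(aq)
Q = [Fe²⁺]^2·[Cd²⁺] / ([Fe³⁺]^2); log Q = 5.022.
E = E° − (0.0592/n) log Q = +1.19 − (0.0592/2)(5.022) = +1.041 V.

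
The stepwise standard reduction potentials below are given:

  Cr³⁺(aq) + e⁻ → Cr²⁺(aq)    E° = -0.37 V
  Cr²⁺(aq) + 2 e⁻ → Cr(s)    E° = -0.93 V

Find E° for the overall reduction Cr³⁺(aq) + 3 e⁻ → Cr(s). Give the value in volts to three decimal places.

Since ΔG° = −nFE° is additive over sequential reductions, n₃E°₃ = n₁E°₁ + n₂E°₂.
E°₃ = (1×-0.37 + 2×-0.93) / 3 = (-2.230) / 3 = -0.743 V.

-0.743 V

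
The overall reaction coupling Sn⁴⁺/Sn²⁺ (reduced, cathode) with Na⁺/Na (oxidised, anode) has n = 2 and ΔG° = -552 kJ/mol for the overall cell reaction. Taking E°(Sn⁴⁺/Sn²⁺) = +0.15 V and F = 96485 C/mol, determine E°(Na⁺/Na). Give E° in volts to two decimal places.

-2.71 V

E°cell = −ΔG°/(nF) = −(-552×10³)/((2)(96485)) = +2.861 V.
Since Sn⁴⁺/Sn²⁺ is the cathode and Na⁺/Na the anode, E°cell = E°(Sn⁴⁺/Sn²⁺) − E°(Na⁺/Na).
So E°(Na⁺/Na) = E°(Sn⁴⁺/Sn²⁺) − E°cell = (+0.15) − (+2.861) = -2.71 V.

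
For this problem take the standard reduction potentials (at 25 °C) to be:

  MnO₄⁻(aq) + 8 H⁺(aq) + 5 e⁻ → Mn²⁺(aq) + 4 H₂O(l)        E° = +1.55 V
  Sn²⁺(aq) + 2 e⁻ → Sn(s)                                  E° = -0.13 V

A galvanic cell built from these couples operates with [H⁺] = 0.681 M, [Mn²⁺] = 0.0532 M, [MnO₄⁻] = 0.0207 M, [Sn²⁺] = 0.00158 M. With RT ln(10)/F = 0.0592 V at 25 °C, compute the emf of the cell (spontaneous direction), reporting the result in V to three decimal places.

MnO₄⁻/Mn²⁺ is the cathode (higher E°), Sn²⁺/Sn the anode: E°cell = +1.55 − (-0.13) = +1.68 V, n = 10.
Overall: 2 MnO₄⁻(aq) + 16 H⁺(aq) + 5 Sn(s) → 2 Mn²⁺(aq) + 8 H₂O(l) + 5 Sn²⁺(aq)
Q = [Mn²⁺]^2·[Sn²⁺]^5 / ([MnO₄⁻]^2·[H⁺]^16); log Q = -10.517.
E = E° − (0.0592/n) log Q = +1.68 − (0.0592/10)(-10.517) = +1.742 V.

+1.742 V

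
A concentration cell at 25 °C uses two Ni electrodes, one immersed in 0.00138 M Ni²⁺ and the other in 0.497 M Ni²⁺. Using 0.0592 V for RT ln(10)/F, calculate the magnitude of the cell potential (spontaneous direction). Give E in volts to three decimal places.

+0.076 V

For a concentration cell E°cell = 0. The 0.497 M side is the cathode (reduction is favoured where [Ni²⁺] is higher).
With n = 2, E = −(0.0592/2) log([Ni²⁺]ₐₙ/[Ni²⁺]꜀ₐₜ) = −(0.0592/2) log(0.00138/0.497) = −(0.0592/2)(-2.556) = +0.076 V.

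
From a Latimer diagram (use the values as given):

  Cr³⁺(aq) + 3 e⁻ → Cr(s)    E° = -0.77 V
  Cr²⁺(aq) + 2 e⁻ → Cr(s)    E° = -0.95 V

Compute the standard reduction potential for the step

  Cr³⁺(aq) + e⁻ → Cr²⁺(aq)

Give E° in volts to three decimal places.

Sequential free energies add, so n₃E°₃ = n₁E°₁ + n₂E°₂.
With n₃ = 3, and the known step contributing 2×(-0.95) V, the unknown satisfies 1·E° = 3×(-0.77) − 2×(-0.95) = -0.410.
E° = -0.410 / 1 = -0.410 V.

-0.410 V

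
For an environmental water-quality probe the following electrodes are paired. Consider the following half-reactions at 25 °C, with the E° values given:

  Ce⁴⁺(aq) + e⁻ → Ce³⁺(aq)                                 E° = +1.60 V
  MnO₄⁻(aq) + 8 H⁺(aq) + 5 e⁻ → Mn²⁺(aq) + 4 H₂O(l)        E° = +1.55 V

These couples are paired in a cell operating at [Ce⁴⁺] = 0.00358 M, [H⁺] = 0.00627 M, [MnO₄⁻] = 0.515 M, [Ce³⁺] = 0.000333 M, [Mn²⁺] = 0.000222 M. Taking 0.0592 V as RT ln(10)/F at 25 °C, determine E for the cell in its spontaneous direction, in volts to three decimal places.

+0.280 V

Ce⁴⁺/Ce³⁺ is the cathode (higher E°), MnO₄⁻/Mn²⁺ the anode: E°cell = +1.60 − (+1.55) = +0.05 V, n = 5.
Overall: 5 Ce⁴⁺(aq) + Mn²⁺(aq) + 4 H₂O(l) → 5 Ce³⁺(aq) + MnO₄⁻(aq) + 8 H⁺(aq)
Q = [Ce³⁺]^5·[MnO₄⁻]·[H⁺]^8 / ([Ce⁴⁺]^5·[Mn²⁺]); log Q = -19.414.
E = E° − (0.0592/n) log Q = +0.05 − (0.0592/5)(-19.414) = +0.280 V.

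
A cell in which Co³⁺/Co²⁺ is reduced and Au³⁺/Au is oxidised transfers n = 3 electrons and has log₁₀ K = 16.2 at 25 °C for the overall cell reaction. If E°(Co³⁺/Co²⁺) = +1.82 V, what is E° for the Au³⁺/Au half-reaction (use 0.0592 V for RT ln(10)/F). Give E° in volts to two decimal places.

E°cell = (0.0592/n)·log K = (0.0592/3)(16.2) = +0.320 V.
Since Co³⁺/Co²⁺ is the cathode and Au³⁺/Au the anode, E°cell = E°(Co³⁺/Co²⁺) − E°(Au³⁺/Au).
So E°(Au³⁺/Au) = E°(Co³⁺/Co²⁺) − E°cell = (+1.82) − (+0.320) = +1.50 V.

+1.50 V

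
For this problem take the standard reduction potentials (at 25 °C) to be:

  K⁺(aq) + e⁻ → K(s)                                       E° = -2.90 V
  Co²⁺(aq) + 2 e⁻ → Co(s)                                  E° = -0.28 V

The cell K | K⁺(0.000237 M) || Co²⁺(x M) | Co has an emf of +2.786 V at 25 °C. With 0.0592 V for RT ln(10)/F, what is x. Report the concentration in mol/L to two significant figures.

0.023 M

Co²⁺/Co is the cathode, K⁺/K the anode: E°cell = +2.62 V, n = 2.
Overall reaction: Co²⁺(aq) + 2 K(s) → Co(s) + 2 K⁺(aq); Q = [K⁺]^2/[Co²⁺]^1.
From E = E° − (0.0592/n) log Q: log Q = (E° − E)·n/0.0592 = (+2.62 − (+2.786))·2/0.0592 = -5.6081.
So 1·log[Co²⁺] = 2·log(0.000237) − log Q = -7.2505 − (-5.6081) = -1.6424; [Co²⁺] = 10^(-1.6424) ≈ 0.023 M.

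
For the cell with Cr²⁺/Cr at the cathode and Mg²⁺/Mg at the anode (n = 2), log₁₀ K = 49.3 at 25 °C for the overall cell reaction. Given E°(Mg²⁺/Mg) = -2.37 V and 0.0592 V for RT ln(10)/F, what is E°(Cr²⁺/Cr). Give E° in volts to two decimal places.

-0.91 V

E°cell = (0.0592/n)·log K = (0.0592/2)(49.3) = +1.459 V.
Since Cr²⁺/Cr is the cathode and Mg²⁺/Mg the anode, E°cell = E°(Cr²⁺/Cr) − E°(Mg²⁺/Mg).
So E°(Cr²⁺/Cr) = E°cell + E°(Mg²⁺/Mg) = +1.459 + (-2.37) = -0.91 V.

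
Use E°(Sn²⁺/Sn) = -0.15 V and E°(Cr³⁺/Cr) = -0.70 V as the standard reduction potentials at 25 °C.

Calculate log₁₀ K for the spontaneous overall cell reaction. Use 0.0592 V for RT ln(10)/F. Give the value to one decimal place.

55.7

Cathode: Sn²⁺/Sn; anode: Cr³⁺/Cr. E°cell = +0.55 V, n = 6.
log K = nE°cell / 0.0592 = (6)(+0.55) / 0.0592 = 55.7.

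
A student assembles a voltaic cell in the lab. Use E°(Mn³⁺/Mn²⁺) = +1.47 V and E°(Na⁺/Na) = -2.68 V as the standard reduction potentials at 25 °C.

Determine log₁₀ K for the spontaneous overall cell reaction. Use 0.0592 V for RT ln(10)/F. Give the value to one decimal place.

Cathode: Mn³⁺/Mn²⁺; anode: Na⁺/Na. E°cell = +4.15 V, n = 1.
log K = nE°cell / 0.0592 = (1)(+4.15) / 0.0592 = 70.1.

70.1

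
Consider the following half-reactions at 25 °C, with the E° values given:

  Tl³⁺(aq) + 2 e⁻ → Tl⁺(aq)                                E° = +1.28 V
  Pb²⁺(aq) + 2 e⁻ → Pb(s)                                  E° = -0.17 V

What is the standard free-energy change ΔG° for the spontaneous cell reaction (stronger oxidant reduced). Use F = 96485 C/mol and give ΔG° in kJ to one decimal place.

-279.8 kJ

Tl³⁺/Tl⁺ (E° = +1.28 V) is the cathode; Pb²⁺/Pb (E° = -0.17 V) is the anode, so E°cell = +1.45 V.
Balancing electrons gives n = 2 (lcm of 2 and 2).
ΔG° = −nFE° = −(2)(96485)(+1.45) = -279,806 J = -279.8 kJ.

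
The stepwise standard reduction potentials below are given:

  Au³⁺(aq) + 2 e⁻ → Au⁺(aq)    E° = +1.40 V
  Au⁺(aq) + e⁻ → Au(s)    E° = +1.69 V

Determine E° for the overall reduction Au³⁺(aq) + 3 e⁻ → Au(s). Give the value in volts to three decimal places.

+1.497 V

Adding the free-energy changes (−nFE°) of the two steps gives −n₃FE°₃ = −n₁FE°₁ − n₂FE°₂.
E°₃ = (2×+1.40 + 1×+1.69) / 3 = (+4.490) / 3 = +1.497 V.
Simply averaging or adding the two E° values would be wrong; the electron-weighted sum is required.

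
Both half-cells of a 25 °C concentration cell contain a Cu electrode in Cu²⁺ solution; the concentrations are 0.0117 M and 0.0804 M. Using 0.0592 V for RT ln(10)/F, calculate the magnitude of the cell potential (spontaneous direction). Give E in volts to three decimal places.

+0.025 V

For a concentration cell E°cell = 0. The 0.0804 M side is the cathode (reduction is favoured where [Cu²⁺] is higher).
With n = 2, E = −(0.0592/2) log([Cu²⁺]ₐₙ/[Cu²⁺]꜀ₐₜ) = −(0.0592/2) log(0.0117/0.0804) = −(0.0592/2)(-0.837) = +0.025 V.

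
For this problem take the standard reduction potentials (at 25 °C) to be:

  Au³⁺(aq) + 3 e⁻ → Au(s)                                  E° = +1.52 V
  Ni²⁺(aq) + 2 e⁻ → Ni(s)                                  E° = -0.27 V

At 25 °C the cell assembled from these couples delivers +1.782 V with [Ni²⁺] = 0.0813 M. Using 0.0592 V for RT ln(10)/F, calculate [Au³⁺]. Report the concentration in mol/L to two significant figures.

0.0091 M

Au³⁺/Au is the cathode, Ni²⁺/Ni the anode: E°cell = +1.79 V, n = 6.
Overall reaction: 2 Au³⁺(aq) + 3 Ni(s) → 2 Au(s) + 3 Ni²⁺(aq); Q = [Ni²⁺]^3/[Au³⁺]^2.
From E = E° − (0.0592/n) log Q: log Q = (E° − E)·n/0.0592 = (+1.79 − (+1.782))·6/0.0592 = 0.8108.
So 2·log[Au³⁺] = 3·log(0.0813) − log Q = -3.2697 − (0.8108) = -4.0805; log[Au³⁺] = -4.0805 / 2 = -2.0402; [Au³⁺] = 10^(-2.0402) ≈ 0.0091 M.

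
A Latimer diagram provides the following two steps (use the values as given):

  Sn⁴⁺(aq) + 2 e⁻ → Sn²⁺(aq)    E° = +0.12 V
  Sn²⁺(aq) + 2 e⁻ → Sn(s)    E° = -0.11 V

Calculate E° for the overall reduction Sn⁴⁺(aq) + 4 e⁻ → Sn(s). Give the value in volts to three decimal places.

Adding the free-energy changes (−nFE°) of the two steps gives −n₃FE°₃ = −n₁FE°₁ − n₂FE°₂.
E°₃ = (2×+0.12 + 2×-0.11) / 4 = (+0.020) / 4 = +0.005 V.

+0.005 V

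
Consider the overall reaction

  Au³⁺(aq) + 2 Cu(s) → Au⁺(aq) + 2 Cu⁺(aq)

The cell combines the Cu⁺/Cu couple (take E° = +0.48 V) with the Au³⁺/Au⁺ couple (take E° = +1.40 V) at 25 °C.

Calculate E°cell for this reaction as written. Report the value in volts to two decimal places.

+0.92 V

The Au³⁺/Au⁺ couple has the higher reduction potential, so it is the cathode; Cu⁺/Cu is oxidised at the anode.
E°cell = E°(cathode) − E°(anode) = (+1.40) − (+0.48) = +0.92 V.
Since E°cell > 0, the reaction is spontaneous under standard conditions.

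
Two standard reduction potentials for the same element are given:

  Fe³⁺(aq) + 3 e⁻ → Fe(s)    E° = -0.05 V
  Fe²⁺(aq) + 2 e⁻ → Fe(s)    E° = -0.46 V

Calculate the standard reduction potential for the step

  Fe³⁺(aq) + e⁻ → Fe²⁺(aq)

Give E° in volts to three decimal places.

Sequential free energies add, so n₃E°₃ = n₁E°₁ + n₂E°₂.
With n₃ = 3, and the known step contributing 2×(-0.46) V, the unknown satisfies 1·E° = 3×(-0.05) − 2×(-0.46) = +0.770.
E° = +0.770 / 1 = +0.770 V.

+0.770 V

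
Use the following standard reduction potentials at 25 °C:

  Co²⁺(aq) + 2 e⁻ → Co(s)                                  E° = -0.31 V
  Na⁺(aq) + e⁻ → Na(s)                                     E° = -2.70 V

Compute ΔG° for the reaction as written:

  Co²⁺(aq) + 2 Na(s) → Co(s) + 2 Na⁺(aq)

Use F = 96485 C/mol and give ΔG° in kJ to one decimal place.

As written, Co²⁺/Co is reduced (cathode) and Na⁺/Na is oxidised (anode), so E°cell = (-0.31) − (-2.70) = +2.39 V.
Balancing electrons gives n = 2.
ΔG° = −nFE° = −(2)(96485)(+2.39) = -461,198 J = -461.2 kJ.

-461.2 kJ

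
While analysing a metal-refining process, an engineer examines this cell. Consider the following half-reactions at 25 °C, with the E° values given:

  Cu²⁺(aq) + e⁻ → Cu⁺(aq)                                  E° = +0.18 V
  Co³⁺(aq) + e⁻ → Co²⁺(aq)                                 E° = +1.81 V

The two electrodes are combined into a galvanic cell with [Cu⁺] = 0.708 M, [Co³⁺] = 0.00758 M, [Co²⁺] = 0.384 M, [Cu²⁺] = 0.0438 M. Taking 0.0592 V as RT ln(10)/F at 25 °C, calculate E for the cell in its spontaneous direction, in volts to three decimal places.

+1.601 V

Co³⁺/Co²⁺ is the cathode (higher E°), Cu²⁺/Cu⁺ the anode: E°cell = +1.81 − (+0.18) = +1.63 V, n = 1.
Overall: Co³⁺(aq) + Cu⁺(aq) → Co²⁺(aq) + Cu²⁺(aq)
Q = [Co²⁺]·[Cu²⁺] / ([Co³⁺]·[Cu⁺]); log Q = 0.496.
E = E° − (0.0592/n) log Q = +1.63 − (0.0592/1)(0.496) = +1.601 V.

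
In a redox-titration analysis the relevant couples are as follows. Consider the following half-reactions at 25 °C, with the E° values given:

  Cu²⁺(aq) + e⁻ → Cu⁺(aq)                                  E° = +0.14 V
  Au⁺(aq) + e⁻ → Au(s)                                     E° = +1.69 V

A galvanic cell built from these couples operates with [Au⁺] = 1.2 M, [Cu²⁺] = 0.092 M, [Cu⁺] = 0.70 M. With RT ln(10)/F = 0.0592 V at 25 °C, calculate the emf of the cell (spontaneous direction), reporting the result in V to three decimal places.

+1.607 V

Au⁺/Au is the cathode (higher E°), Cu²⁺/Cu⁺ the anode: E°cell = +1.69 − (+0.14) = +1.55 V, n = 1.
Overall: Au⁺(aq) + Cu⁺(aq) → Au(s) + Cu²⁺(aq)
Q = [Cu²⁺] / ([Au⁺]·[Cu⁺]); log Q = -0.960.
E = E° − (0.0592/n) log Q = +1.55 − (0.0592/1)(-0.960) = +1.607 V.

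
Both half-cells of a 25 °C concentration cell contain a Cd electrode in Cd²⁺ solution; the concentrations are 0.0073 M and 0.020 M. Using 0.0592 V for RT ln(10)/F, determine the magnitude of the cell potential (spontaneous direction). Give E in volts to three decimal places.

For a concentration cell E°cell = 0. The 0.020 M side is the cathode (reduction is favoured where [Cd²⁺] is higher).
With n = 2, E = −(0.0592/2) log([Cd²⁺]ₐₙ/[Cd²⁺]꜀ₐₜ) = −(0.0592/2) log(0.0073/0.02) = −(0.0592/2)(-0.438) = +0.013 V.

+0.013 V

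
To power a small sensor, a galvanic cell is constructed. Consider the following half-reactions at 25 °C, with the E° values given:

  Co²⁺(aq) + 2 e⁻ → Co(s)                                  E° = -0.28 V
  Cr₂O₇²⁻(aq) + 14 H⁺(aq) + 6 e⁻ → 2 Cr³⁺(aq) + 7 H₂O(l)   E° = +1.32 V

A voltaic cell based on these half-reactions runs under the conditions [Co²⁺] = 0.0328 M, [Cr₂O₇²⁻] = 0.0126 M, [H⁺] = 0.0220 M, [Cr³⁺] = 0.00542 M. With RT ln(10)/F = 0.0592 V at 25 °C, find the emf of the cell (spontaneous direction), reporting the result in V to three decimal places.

+1.441 V

Cr₂O₇²⁻/Cr³⁺ is the cathode (higher E°), Co²⁺/Co the anode: E°cell = +1.32 − (-0.28) = +1.60 V, n = 6.
Overall: Cr₂O₇²⁻(aq) + 14 H⁺(aq) + 3 Co(s) → 2 Cr³⁺(aq) + 7 H₂O(l) + 3 Co²⁺(aq)
Q = [Cr³⁺]^2·[Co²⁺]^3 / ([Cr₂O₇²⁻]·[H⁺]^14); log Q = 16.121.
E = E° − (0.0592/n) log Q = +1.60 − (0.0592/6)(16.121) = +1.441 V.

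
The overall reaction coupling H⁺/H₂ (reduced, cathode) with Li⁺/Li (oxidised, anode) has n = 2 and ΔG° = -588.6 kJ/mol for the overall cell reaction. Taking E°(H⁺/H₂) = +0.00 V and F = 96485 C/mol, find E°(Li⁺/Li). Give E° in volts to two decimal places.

E°cell = −ΔG°/(nF) = −(-588.6×10³)/((2)(96485)) = +3.050 V.
Since H⁺/H₂ is the cathode and Li⁺/Li the anode, E°cell = E°(H⁺/H₂) − E°(Li⁺/Li).
So E°(Li⁺/Li) = E°(H⁺/H₂) − E°cell = (+0.00) − (+3.050) = -3.05 V.

-3.05 V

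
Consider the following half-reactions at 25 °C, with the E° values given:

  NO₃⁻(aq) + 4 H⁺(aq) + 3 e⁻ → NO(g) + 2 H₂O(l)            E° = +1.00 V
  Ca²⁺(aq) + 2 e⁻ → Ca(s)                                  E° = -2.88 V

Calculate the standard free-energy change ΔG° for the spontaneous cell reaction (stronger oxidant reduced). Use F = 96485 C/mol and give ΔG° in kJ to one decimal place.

-2246.2 kJ

NO₃⁻/NO (E° = +1.00 V) is the cathode; Ca²⁺/Ca (E° = -2.88 V) is the anode, so E°cell = +3.88 V.
Balancing electrons gives n = 6 (lcm of 3 and 2).
ΔG° = −nFE° = −(6)(96485)(+3.88) = -2,246,171 J = -2246.2 kJ.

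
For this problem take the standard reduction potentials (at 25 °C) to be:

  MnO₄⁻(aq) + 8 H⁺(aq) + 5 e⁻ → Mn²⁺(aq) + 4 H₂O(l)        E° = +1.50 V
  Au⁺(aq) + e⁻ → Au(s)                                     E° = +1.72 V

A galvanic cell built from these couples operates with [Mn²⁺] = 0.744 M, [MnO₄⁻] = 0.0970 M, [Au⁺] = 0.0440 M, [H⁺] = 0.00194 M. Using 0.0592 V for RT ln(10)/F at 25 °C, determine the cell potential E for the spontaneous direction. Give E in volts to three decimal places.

Au⁺/Au is the cathode (higher E°), MnO₄⁻/Mn²⁺ the anode: E°cell = +1.72 − (+1.50) = +0.22 V, n = 5.
Overall: 5 Au⁺(aq) + Mn²⁺(aq) + 4 H₂O(l) → 5 Au(s) + MnO₄⁻(aq) + 8 H⁺(aq)
Q = [MnO₄⁻]·[H⁺]^8 / ([Au⁺]^5·[Mn²⁺]); log Q = -15.800.
E = E° − (0.0592/n) log Q = +0.22 − (0.0592/5)(-15.800) = +0.407 V.

+0.407 V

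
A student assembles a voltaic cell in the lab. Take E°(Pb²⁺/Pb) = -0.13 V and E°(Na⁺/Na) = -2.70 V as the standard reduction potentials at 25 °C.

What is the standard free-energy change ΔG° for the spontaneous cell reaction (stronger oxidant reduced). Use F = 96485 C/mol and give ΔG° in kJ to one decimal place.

-495.9 kJ

Pb²⁺/Pb (E° = -0.13 V) is the cathode; Na⁺/Na (E° = -2.70 V) is the anode, so E°cell = +2.57 V.
Balancing electrons gives n = 2 (lcm of 2 and 1).
ΔG° = −nFE° = −(2)(96485)(+2.57) = -495,933 J = -495.9 kJ.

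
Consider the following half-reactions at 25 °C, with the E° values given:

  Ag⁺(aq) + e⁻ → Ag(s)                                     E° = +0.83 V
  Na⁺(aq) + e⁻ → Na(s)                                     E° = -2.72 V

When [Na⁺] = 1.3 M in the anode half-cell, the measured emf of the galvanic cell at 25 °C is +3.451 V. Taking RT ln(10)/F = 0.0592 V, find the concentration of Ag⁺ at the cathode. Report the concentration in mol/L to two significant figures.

Ag⁺/Ag is the cathode, Na⁺/Na the anode: E°cell = +3.55 V, n = 1.
Overall reaction: Ag⁺(aq) + Na(s) → Ag(s) + Na⁺(aq); Q = [Na⁺]^1/[Ag⁺]^1.
From E = E° − (0.0592/n) log Q: log Q = (E° − E)·n/0.0592 = (+3.55 − (+3.451))·1/0.0592 = 1.6723.
So 1·log[Ag⁺] = 1·log(1.3) − log Q = 0.1139 − (1.6723) = -1.5584; [Ag⁺] = 10^(-1.5584) ≈ 0.028 M.

0.028 M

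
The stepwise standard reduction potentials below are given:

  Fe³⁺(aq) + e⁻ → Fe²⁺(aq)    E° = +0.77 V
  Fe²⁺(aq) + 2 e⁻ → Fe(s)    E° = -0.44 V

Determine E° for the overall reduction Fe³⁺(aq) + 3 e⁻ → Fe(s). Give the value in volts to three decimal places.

-0.037 V

Since ΔG° = −nFE° is additive over sequential reductions, n₃E°₃ = n₁E°₁ + n₂E°₂.
E°₃ = (1×+0.77 + 2×-0.44) / 3 = (-0.110) / 3 = -0.037 V.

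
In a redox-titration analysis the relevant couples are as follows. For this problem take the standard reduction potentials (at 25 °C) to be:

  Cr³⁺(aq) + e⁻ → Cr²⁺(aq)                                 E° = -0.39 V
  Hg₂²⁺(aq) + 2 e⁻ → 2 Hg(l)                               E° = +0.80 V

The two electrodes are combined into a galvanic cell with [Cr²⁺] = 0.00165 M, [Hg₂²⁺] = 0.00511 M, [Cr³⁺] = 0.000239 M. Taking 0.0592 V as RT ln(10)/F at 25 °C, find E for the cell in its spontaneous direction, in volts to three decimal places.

Hg₂²⁺/Hg is the cathode (higher E°), Cr³⁺/Cr²⁺ the anode: E°cell = +0.80 − (-0.39) = +1.19 V, n = 2.
Overall: Hg₂²⁺(aq) + 2 Cr²⁺(aq) → 2 Hg(l) + 2 Cr³⁺(aq)
Q = [Cr³⁺]^2 / ([Hg₂²⁺]·[Cr²⁺]^2); log Q = 0.613.
E = E° − (0.0592/n) log Q = +1.19 − (0.0592/2)(0.613) = +1.172 V.

+1.172 V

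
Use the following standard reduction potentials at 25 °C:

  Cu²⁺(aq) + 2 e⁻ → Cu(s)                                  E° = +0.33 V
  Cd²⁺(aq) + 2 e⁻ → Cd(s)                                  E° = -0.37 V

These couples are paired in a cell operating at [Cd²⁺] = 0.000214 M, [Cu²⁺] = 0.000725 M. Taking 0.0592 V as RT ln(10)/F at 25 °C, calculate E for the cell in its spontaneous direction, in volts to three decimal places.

Cu²⁺/Cu is the cathode (higher E°), Cd²⁺/Cd the anode: E°cell = +0.33 − (-0.37) = +0.70 V, n = 2.
Overall: Cu²⁺(aq) + Cd(s) → Cu(s) + Cd²⁺(aq)
Q = [Cd²⁺] / ([Cu²⁺]); log Q = -0.530.
E = E° − (0.0592/n) log Q = +0.70 − (0.0592/2)(-0.530) = +0.716 V.

+0.716 V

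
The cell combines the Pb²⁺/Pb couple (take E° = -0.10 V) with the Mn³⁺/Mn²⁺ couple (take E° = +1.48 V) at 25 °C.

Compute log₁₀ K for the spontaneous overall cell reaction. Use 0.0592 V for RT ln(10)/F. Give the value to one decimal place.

Cathode: Mn³⁺/Mn²⁺; anode: Pb²⁺/Pb. E°cell = +1.58 V, n = 2.
log K = nE°cell / 0.0592 = (2)(+1.58) / 0.0592 = 53.4.

53.4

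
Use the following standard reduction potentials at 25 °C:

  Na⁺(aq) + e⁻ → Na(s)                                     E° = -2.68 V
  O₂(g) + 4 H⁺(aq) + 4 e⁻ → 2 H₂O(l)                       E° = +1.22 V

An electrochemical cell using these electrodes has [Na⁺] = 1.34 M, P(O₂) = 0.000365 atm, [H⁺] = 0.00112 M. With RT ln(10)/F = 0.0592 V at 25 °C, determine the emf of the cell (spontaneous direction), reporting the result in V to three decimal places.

O₂/H₂O is the cathode (higher E°), Na⁺/Na the anode: E°cell = +1.22 − (-2.68) = +3.90 V, n = 4.
Overall: O₂(g) + 4 H⁺(aq) + 4 Na(s) → 2 H₂O(l) + 4 Na⁺(aq)
Q = [Na⁺]^4 / (P(O₂)·[H⁺]^4); log Q = 15.749.
E = E° − (0.0592/n) log Q = +3.90 − (0.0592/4)(15.749) = +3.667 V.

+3.667 V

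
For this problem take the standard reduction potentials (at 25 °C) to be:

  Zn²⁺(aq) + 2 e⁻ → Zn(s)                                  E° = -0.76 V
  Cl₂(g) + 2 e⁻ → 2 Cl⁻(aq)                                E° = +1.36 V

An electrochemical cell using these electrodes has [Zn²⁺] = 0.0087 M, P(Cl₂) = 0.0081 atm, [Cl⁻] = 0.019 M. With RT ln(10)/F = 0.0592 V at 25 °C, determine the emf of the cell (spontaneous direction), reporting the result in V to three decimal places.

Cl₂/Cl⁻ is the cathode (higher E°), Zn²⁺/Zn the anode: E°cell = +1.36 − (-0.76) = +2.12 V, n = 2.
Overall: Cl₂(g) + Zn(s) → 2 Cl⁻(aq) + Zn²⁺(aq)
Q = [Cl⁻]^2·[Zn²⁺] / (P(Cl₂)); log Q = -3.411.
E = E° − (0.0592/n) log Q = +2.12 − (0.0592/2)(-3.411) = +2.221 V.

+2.221 V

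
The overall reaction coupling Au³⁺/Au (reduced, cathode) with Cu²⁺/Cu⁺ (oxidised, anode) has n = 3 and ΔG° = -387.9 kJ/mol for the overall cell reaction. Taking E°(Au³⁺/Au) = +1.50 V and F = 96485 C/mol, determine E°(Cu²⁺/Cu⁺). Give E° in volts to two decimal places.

+0.16 V

E°cell = −ΔG°/(nF) = −(-387.9×10³)/((3)(96485)) = +1.340 V.
Since Au³⁺/Au is the cathode and Cu²⁺/Cu⁺ the anode, E°cell = E°(Au³⁺/Au) − E°(Cu²⁺/Cu⁺).
So E°(Cu²⁺/Cu⁺) = E°(Au³⁺/Au) − E°cell = (+1.50) − (+1.340) = +0.16 V.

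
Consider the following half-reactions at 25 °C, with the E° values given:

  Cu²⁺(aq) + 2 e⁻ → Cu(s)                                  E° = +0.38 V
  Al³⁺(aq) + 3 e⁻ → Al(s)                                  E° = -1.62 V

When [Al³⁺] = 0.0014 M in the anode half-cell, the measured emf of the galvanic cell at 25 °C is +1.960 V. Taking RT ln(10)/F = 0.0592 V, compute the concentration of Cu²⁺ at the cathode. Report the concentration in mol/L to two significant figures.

0.00056 M

Cu²⁺/Cu is the cathode, Al³⁺/Al the anode: E°cell = +2.00 V, n = 6.
Overall reaction: 3 Cu²⁺(aq) + 2 Al(s) → 3 Cu(s) + 2 Al³⁺(aq); Q = [Al³⁺]^2/[Cu²⁺]^3.
From E = E° − (0.0592/n) log Q: log Q = (E° − E)·n/0.0592 = (+2.00 − (+1.960))·6/0.0592 = 4.0541.
So 3·log[Cu²⁺] = 2·log(0.0014) − log Q = -5.7077 − (4.0541) = -9.7618; log[Cu²⁺] = -9.7618 / 3 = -3.2539; [Cu²⁺] = 10^(-3.2539) ≈ 0.00056 M.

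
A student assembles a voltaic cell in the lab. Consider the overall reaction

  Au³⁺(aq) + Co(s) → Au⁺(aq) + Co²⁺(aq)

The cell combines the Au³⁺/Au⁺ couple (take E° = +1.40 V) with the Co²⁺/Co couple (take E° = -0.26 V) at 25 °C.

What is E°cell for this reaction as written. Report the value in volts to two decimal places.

+1.66 V

The Au³⁺/Au⁺ couple has the higher reduction potential, so it is the cathode; Co²⁺/Co is oxidised at the anode.
E°cell = E°(cathode) − E°(anode) = (+1.40) − (-0.26) = +1.66 V.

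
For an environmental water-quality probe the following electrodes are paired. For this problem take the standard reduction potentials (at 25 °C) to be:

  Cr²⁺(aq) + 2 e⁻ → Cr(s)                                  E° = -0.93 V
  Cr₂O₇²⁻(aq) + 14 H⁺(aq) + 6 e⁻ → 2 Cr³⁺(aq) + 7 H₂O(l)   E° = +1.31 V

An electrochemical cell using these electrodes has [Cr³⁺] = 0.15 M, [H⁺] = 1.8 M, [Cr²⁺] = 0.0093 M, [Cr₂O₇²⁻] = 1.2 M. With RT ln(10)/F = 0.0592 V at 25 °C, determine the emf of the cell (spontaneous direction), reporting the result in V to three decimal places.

+2.352 V

Cr₂O₇²⁻/Cr³⁺ is the cathode (higher E°), Cr²⁺/Cr the anode: E°cell = +1.31 − (-0.93) = +2.24 V, n = 6.
Overall: Cr₂O₇²⁻(aq) + 14 H⁺(aq) + 3 Cr(s) → 2 Cr³⁺(aq) + 7 H₂O(l) + 3 Cr²⁺(aq)
Q = [Cr³⁺]^2·[Cr²⁺]^3 / ([Cr₂O₇²⁻]·[H⁺]^14); log Q = -11.395.
E = E° − (0.0592/n) log Q = +2.24 − (0.0592/6)(-11.395) = +2.352 V.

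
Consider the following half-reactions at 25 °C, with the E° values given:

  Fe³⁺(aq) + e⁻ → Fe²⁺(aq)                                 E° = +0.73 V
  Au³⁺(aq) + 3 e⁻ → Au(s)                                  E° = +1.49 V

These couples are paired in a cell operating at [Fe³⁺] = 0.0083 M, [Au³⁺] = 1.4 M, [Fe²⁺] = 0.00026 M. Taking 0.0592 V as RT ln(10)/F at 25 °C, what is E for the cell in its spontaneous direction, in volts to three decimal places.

Au³⁺/Au is the cathode (higher E°), Fe³⁺/Fe²⁺ the anode: E°cell = +1.49 − (+0.73) = +0.76 V, n = 3.
Overall: Au³⁺(aq) + 3 Fe²⁺(aq) → Au(s) + 3 Fe³⁺(aq)
Q = [Fe³⁺]^3 / ([Au³⁺]·[Fe²⁺]^3); log Q = 4.366.
E = E° − (0.0592/n) log Q = +0.76 − (0.0592/3)(4.366) = +0.674 V.

+0.674 V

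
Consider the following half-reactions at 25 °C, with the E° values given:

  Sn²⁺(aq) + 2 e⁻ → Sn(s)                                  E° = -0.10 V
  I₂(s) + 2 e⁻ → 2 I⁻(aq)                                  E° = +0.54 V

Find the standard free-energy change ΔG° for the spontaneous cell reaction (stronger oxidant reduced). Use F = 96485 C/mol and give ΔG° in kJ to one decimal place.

-123.5 kJ

I₂/I⁻ (E° = +0.54 V) is the cathode; Sn²⁺/Sn (E° = -0.10 V) is the anode, so E°cell = +0.64 V.
Balancing electrons gives n = 2 (lcm of 2 and 2).
ΔG° = −nFE° = −(2)(96485)(+0.64) = -123,501 J = -123.5 kJ.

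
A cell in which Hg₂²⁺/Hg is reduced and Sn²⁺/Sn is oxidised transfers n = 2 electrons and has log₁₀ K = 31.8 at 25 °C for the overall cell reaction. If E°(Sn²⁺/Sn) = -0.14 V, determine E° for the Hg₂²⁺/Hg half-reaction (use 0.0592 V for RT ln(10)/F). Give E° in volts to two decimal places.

+0.80 V

E°cell = (0.0592/n)·log K = (0.0592/2)(31.8) = +0.941 V.
Since Hg₂²⁺/Hg is the cathode and Sn²⁺/Sn the anode, E°cell = E°(Hg₂²⁺/Hg) − E°(Sn²⁺/Sn).
So E°(Hg₂²⁺/Hg) = E°cell + E°(Sn²⁺/Sn) = +0.941 + (-0.14) = +0.80 V.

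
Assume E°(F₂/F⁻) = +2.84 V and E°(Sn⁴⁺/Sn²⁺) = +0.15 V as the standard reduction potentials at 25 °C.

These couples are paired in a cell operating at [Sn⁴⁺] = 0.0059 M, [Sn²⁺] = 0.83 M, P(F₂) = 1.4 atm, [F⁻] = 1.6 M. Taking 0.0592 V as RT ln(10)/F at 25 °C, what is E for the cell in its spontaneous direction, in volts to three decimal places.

+2.746 V

F₂/F⁻ is the cathode (higher E°), Sn⁴⁺/Sn²⁺ the anode: E°cell = +2.84 − (+0.15) = +2.69 V, n = 2.
Overall: F₂(g) + Sn²⁺(aq) → 2 F⁻(aq) + Sn⁴⁺(aq)
Q = [F⁻]^2·[Sn⁴⁺] / (P(F₂)·[Sn²⁺]); log Q = -1.886.
E = E° − (0.0592/n) log Q = +2.69 − (0.0592/2)(-1.886) = +2.746 V.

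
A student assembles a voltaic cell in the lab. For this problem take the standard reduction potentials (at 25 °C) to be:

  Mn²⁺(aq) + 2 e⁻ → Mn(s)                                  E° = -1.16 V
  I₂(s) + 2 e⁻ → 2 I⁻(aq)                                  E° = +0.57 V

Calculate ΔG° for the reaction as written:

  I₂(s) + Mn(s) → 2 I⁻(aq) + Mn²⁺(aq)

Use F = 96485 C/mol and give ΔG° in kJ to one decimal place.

-333.8 kJ

As written, I₂/I⁻ is reduced (cathode) and Mn²⁺/Mn is oxidised (anode), so E°cell = (+0.57) − (-1.16) = +1.73 V.
Balancing electrons gives n = 2.
ΔG° = −nFE° = −(2)(96485)(+1.73) = -333,838 J = -333.8 kJ.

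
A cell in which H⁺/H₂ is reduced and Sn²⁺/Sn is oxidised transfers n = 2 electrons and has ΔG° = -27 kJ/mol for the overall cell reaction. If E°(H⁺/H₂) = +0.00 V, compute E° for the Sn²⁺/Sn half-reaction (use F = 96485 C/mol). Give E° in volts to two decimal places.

E°cell = −ΔG°/(nF) = −(-27×10³)/((2)(96485)) = +0.140 V.
Since H⁺/H₂ is the cathode and Sn²⁺/Sn the anode, E°cell = E°(H⁺/H₂) − E°(Sn²⁺/Sn).
So E°(Sn²⁺/Sn) = E°(H⁺/H₂) − E°cell = (+0.00) − (+0.140) = -0.14 V.

-0.14 V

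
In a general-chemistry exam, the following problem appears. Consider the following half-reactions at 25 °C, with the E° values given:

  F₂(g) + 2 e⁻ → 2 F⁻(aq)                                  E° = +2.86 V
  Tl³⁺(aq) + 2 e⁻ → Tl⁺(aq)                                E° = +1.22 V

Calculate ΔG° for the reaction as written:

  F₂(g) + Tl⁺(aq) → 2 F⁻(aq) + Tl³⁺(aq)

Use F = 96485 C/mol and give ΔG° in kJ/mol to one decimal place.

-316.5 kJ/mol

As written, F₂/F⁻ is reduced (cathode) and Tl³⁺/Tl⁺ is oxidised (anode), so E°cell = (+2.86) − (+1.22) = +1.64 V.
Balancing electrons gives n = 2.
ΔG° = −nFE° = −(2)(96485)(+1.64) = -316,471 J = -316.5 kJ/mol.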